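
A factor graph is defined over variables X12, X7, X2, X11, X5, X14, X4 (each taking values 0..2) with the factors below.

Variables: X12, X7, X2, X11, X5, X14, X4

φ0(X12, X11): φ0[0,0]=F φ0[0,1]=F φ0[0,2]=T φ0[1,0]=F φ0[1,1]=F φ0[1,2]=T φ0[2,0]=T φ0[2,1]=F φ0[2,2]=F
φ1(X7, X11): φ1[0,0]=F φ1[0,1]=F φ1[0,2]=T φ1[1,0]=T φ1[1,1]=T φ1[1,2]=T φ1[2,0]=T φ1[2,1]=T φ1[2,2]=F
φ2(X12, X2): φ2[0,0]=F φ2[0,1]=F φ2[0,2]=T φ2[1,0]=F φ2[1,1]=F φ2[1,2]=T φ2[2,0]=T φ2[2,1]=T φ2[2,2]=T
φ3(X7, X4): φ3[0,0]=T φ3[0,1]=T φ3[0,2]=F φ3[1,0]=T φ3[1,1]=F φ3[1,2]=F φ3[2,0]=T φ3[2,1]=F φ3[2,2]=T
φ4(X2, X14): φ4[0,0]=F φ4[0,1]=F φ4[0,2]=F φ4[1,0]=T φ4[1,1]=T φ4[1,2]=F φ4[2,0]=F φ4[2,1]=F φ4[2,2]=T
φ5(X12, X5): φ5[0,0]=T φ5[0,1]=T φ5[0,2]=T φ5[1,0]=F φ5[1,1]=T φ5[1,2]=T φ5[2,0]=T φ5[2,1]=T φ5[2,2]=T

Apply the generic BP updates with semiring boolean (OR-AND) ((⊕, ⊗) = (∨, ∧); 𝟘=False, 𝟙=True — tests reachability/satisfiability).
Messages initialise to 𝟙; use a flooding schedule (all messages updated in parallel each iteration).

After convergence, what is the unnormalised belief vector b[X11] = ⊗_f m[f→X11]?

init: all messages = 𝟙 over 3 values
r1 m[φ0→X12] = [T, T, T]
r1 m[φ0→X11] = [T, F, T]
r1 m[φ1→X7] = [T, T, T]
r1 m[φ1→X11] = [T, T, T]
r1 m[φ2→X12] = [T, T, T]
r1 m[φ2→X2] = [T, T, T]
r1 m[φ3→X7] = [T, T, T]
r1 m[φ3→X4] = [T, T, T]
r1 m[φ4→X2] = [F, T, T]
r1 m[φ4→X14] = [T, T, T]
r1 m[φ5→X12] = [T, T, T]
r1 m[φ5→X5] = [T, T, T]
r1 m[X12→φ0] = [T, T, T]
r1 m[X12→φ2] = [T, T, T]
r1 m[X12→φ5] = [T, T, T]
r1 m[X7→φ1] = [T, T, T]
r1 m[X7→φ3] = [T, T, T]
r1 m[X2→φ2] = [T, T, T]
r1 m[X2→φ4] = [T, T, T]
r1 m[X11→φ0] = [T, T, T]
r1 m[X11→φ1] = [T, T, T]
r1 m[X5→φ5] = [T, T, T]
r1 m[X14→φ4] = [T, T, T]
r1 m[X4→φ3] = [T, T, T]
r2 m[φ0→X12] = [T, T, T]
r2 m[φ0→X11] = [T, F, T]
r2 m[φ1→X7] = [T, T, T]
r2 m[φ1→X11] = [T, T, T]
r2 m[φ2→X12] = [T, T, T]
r2 m[φ2→X2] = [T, T, T]
r2 m[φ3→X7] = [T, T, T]
r2 m[φ3→X4] = [T, T, T]
r2 m[φ4→X2] = [F, T, T]
r2 m[φ4→X14] = [T, T, T]
r2 m[φ5→X12] = [T, T, T]
r2 m[φ5→X5] = [T, T, T]
r2 m[X12→φ0] = [T, T, T]
r2 m[X12→φ2] = [T, T, T]
r2 m[X12→φ5] = [T, T, T]
r2 m[X7→φ1] = [T, T, T]
r2 m[X7→φ3] = [T, T, T]
r2 m[X2→φ2] = [F, T, T]
r2 m[X2→φ4] = [T, T, T]
r2 m[X11→φ0] = [T, T, T]
r2 m[X11→φ1] = [T, F, T]
r2 m[X5→φ5] = [T, T, T]
r2 m[X14→φ4] = [T, T, T]
r2 m[X4→φ3] = [T, T, T]
r3 m[φ0→X12] = [T, T, T]
r3 m[φ0→X11] = [T, F, T]
r3 m[φ1→X7] = [T, T, T]
r3 m[φ1→X11] = [T, T, T]
r3 m[φ2→X12] = [T, T, T]
r3 m[φ2→X2] = [T, T, T]
r3 m[φ3→X7] = [T, T, T]
r3 m[φ3→X4] = [T, T, T]
r3 m[φ4→X2] = [F, T, T]
r3 m[φ4→X14] = [T, T, T]
r3 m[φ5→X12] = [T, T, T]
r3 m[φ5→X5] = [T, T, T]
r3 m[X12→φ0] = [T, T, T]
r3 m[X12→φ2] = [T, T, T]
r3 m[X12→φ5] = [T, T, T]
r3 m[X7→φ1] = [T, T, T]
r3 m[X7→φ3] = [T, T, T]
r3 m[X2→φ2] = [F, T, T]
r3 m[X2→φ4] = [T, T, T]
r3 m[X11→φ0] = [T, T, T]
r3 m[X11→φ1] = [T, F, T]
r3 m[X5→φ5] = [T, T, T]
r3 m[X14→φ4] = [T, T, T]
r3 m[X4→φ3] = [T, T, T]
fixed point reached at round 3
b[X11] = ⊗ incoming = [T, F, T]

b[X11] = [T, F, T]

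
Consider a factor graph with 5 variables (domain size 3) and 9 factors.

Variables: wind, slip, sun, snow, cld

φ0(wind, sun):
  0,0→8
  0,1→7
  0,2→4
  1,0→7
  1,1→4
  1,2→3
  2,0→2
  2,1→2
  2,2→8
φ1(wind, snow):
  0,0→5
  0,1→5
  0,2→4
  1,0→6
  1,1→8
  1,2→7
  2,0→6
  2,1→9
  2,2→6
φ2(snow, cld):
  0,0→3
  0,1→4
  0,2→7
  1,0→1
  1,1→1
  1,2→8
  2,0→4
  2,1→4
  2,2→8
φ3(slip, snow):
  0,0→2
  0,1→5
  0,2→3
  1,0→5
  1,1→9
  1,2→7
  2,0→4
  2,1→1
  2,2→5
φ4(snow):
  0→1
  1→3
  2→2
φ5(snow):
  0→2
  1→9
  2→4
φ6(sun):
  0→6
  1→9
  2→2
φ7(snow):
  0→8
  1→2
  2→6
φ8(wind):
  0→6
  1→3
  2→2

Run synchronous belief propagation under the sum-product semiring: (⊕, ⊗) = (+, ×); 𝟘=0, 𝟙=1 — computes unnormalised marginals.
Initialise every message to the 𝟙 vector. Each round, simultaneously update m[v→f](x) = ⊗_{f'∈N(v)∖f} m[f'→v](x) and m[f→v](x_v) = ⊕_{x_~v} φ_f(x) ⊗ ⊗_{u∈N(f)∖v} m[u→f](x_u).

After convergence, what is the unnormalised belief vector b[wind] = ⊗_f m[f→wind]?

b[wind] = [70614600, 40376448, 14425968]

init: all messages = 𝟙 over 3 values
r1 m[φ0→wind] = [19, 14, 12]
r1 m[φ0→sun] = [17, 13, 15]
r1 m[φ1→wind] = [14, 21, 21]
r1 m[φ1→snow] = [17, 22, 17]
r1 m[φ2→snow] = [14, 10, 16]
r1 m[φ2→cld] = [8, 9, 23]
r1 m[φ3→slip] = [10, 21, 10]
r1 m[φ3→snow] = [11, 15, 15]
r1 m[φ4→snow] = [1, 3, 2]
r1 m[φ5→snow] = [2, 9, 4]
r1 m[φ6→sun] = [6, 9, 2]
r1 m[φ7→snow] = [8, 2, 6]
r1 m[φ8→wind] = [6, 3, 2]
r1 m[wind→φ0] = [1, 1, 1]
r1 m[wind→φ1] = [1, 1, 1]
r1 m[wind→φ8] = [1, 1, 1]
r1 m[slip→φ3] = [1, 1, 1]
r1 m[sun→φ0] = [1, 1, 1]
r1 m[sun→φ6] = [1, 1, 1]
r1 m[snow→φ1] = [1, 1, 1]
r1 m[snow→φ2] = [1, 1, 1]
r1 m[snow→φ3] = [1, 1, 1]
r1 m[snow→φ4] = [1, 1, 1]
r1 m[snow→φ5] = [1, 1, 1]
r1 m[snow→φ7] = [1, 1, 1]
r1 m[cld→φ2] = [1, 1, 1]
r2 m[φ0→wind] = [19, 14, 12]
r2 m[φ0→sun] = [17, 13, 15]
r2 m[φ1→wind] = [14, 21, 21]
r2 m[φ1→snow] = [17, 22, 17]
r2 m[φ2→snow] = [14, 10, 16]
r2 m[φ2→cld] = [8, 9, 23]
r2 m[φ3→slip] = [10, 21, 10]
r2 m[φ3→snow] = [11, 15, 15]
r2 m[φ4→snow] = [1, 3, 2]
r2 m[φ5→snow] = [2, 9, 4]
r2 m[φ6→sun] = [6, 9, 2]
r2 m[φ7→snow] = [8, 2, 6]
r2 m[φ8→wind] = [6, 3, 2]
r2 m[wind→φ0] = [84, 63, 42]
r2 m[wind→φ1] = [114, 42, 24]
r2 m[wind→φ8] = [266, 294, 252]
r2 m[slip→φ3] = [1, 1, 1]
r2 m[sun→φ0] = [6, 9, 2]
r2 m[sun→φ6] = [17, 13, 15]
r2 m[snow→φ1] = [2464, 8100, 11520]
r2 m[snow→φ2] = [2992, 17820, 12240]
r2 m[snow→φ3] = [3808, 11880, 13056]
r2 m[snow→φ4] = [41888, 59400, 97920]
r2 m[snow→φ5] = [20944, 19800, 48960]
r2 m[snow→φ7] = [5236, 89100, 32640]
r2 m[cld→φ2] = [1, 1, 1]
r3 m[φ0→wind] = [119, 84, 46]
r3 m[φ0→sun] = [1197, 924, 861]
r3 m[φ1→wind] = [98900, 160224, 156804]
r3 m[φ1→snow] = [966, 1122, 894]
r3 m[φ2→snow] = [14, 10, 16]
r3 m[φ2→cld] = [75756, 78748, 261424]
r3 m[φ3→slip] = [106184, 217352, 92392]
r3 m[φ3→snow] = [11, 15, 15]
r3 m[φ4→snow] = [1, 3, 2]
r3 m[φ5→snow] = [2, 9, 4]
r3 m[φ6→sun] = [6, 9, 2]
r3 m[φ7→snow] = [8, 2, 6]
r3 m[φ8→wind] = [6, 3, 2]
r3 m[wind→φ0] = [84, 63, 42]
r3 m[wind→φ1] = [114, 42, 24]
r3 m[wind→φ8] = [266, 294, 252]
r3 m[slip→φ3] = [1, 1, 1]
r3 m[sun→φ0] = [6, 9, 2]
r3 m[sun→φ6] = [17, 13, 15]
r3 m[snow→φ1] = [2464, 8100, 11520]
r3 m[snow→φ2] = [2992, 17820, 12240]
r3 m[snow→φ3] = [3808, 11880, 13056]
r3 m[snow→φ4] = [41888, 59400, 97920]
r3 m[snow→φ5] = [20944, 19800, 48960]
r3 m[snow→φ7] = [5236, 89100, 32640]
r3 m[cld→φ2] = [1, 1, 1]
r4 m[φ0→wind] = [119, 84, 46]
r4 m[φ0→sun] = [1197, 924, 861]
r4 m[φ1→wind] = [98900, 160224, 156804]
r4 m[φ1→snow] = [966, 1122, 894]
r4 m[φ2→snow] = [14, 10, 16]
r4 m[φ2→cld] = [75756, 78748, 261424]
r4 m[φ3→slip] = [106184, 217352, 92392]
r4 m[φ3→snow] = [11, 15, 15]
r4 m[φ4→snow] = [1, 3, 2]
r4 m[φ5→snow] = [2, 9, 4]
r4 m[φ6→sun] = [6, 9, 2]
r4 m[φ7→snow] = [8, 2, 6]
r4 m[φ8→wind] = [6, 3, 2]
r4 m[wind→φ0] = [593400, 480672, 313608]
r4 m[wind→φ1] = [714, 252, 92]
r4 m[wind→φ8] = [11769100, 13458816, 7212984]
r4 m[slip→φ3] = [1, 1, 1]
r4 m[sun→φ0] = [6, 9, 2]
r4 m[sun→φ6] = [1197, 924, 861]
r4 m[snow→φ1] = [2464, 8100, 11520]
r4 m[snow→φ2] = [170016, 908820, 643680]
r4 m[snow→φ3] = [216384, 605880, 686592]
r4 m[snow→φ4] = [2380224, 3029400, 5149440]
r4 m[snow→φ5] = [1190112, 1009800, 2574720]
r4 m[snow→φ7] = [297528, 4544100, 1716480]
r4 m[cld→φ2] = [1, 1, 1]
r5 m[φ0→wind] = [119, 84, 46]
r5 m[φ0→sun] = [8739120, 6703704, 6324480]
r5 m[φ1→wind] = [98900, 160224, 156804]
r5 m[φ1→snow] = [5634, 6414, 5172]
r5 m[φ2→snow] = [14, 10, 16]
r5 m[φ2→cld] = [3993588, 4163604, 13610112]
r5 m[φ3→slip] = [5521944, 11340984, 4904376]
r5 m[φ3→snow] = [11, 15, 15]
r5 m[φ4→snow] = [1, 3, 2]
r5 m[φ5→snow] = [2, 9, 4]
r5 m[φ6→sun] = [6, 9, 2]
r5 m[φ7→snow] = [8, 2, 6]
r5 m[φ8→wind] = [6, 3, 2]
r5 m[wind→φ0] = [593400, 480672, 313608]
r5 m[wind→φ1] = [714, 252, 92]
r5 m[wind→φ8] = [11769100, 13458816, 7212984]
r5 m[slip→φ3] = [1, 1, 1]
r5 m[sun→φ0] = [6, 9, 2]
r5 m[sun→φ6] = [1197, 924, 861]
r5 m[snow→φ1] = [2464, 8100, 11520]
r5 m[snow→φ2] = [170016, 908820, 643680]
r5 m[snow→φ3] = [216384, 605880, 686592]
r5 m[snow→φ4] = [2380224, 3029400, 5149440]
r5 m[snow→φ5] = [1190112, 1009800, 2574720]
r5 m[snow→φ7] = [297528, 4544100, 1716480]
r5 m[cld→φ2] = [1, 1, 1]
r6 m[φ0→wind] = [119, 84, 46]
r6 m[φ0→sun] = [8739120, 6703704, 6324480]
r6 m[φ1→wind] = [98900, 160224, 156804]
r6 m[φ1→snow] = [5634, 6414, 5172]
r6 m[φ2→snow] = [14, 10, 16]
r6 m[φ2→cld] = [3993588, 4163604, 13610112]
r6 m[φ3→slip] = [5521944, 11340984, 4904376]
r6 m[φ3→snow] = [11, 15, 15]
r6 m[φ4→snow] = [1, 3, 2]
r6 m[φ5→snow] = [2, 9, 4]
r6 m[φ6→sun] = [6, 9, 2]
r6 m[φ7→snow] = [8, 2, 6]
r6 m[φ8→wind] = [6, 3, 2]
r6 m[wind→φ0] = [593400, 480672, 313608]
r6 m[wind→φ1] = [714, 252, 92]
r6 m[wind→φ8] = [11769100, 13458816, 7212984]
r6 m[slip→φ3] = [1, 1, 1]
r6 m[sun→φ0] = [6, 9, 2]
r6 m[sun→φ6] = [8739120, 6703704, 6324480]
r6 m[snow→φ1] = [2464, 8100, 11520]
r6 m[snow→φ2] = [991584, 5195340, 3723840]
r6 m[snow→φ3] = [1262016, 3463560, 3972096]
r6 m[snow→φ4] = [13882176, 17317800, 29790720]
r6 m[snow→φ5] = [6941088, 5772600, 14895360]
r6 m[snow→φ7] = [1735272, 25976700, 9930240]
r6 m[cld→φ2] = [1, 1, 1]
r7 m[φ0→wind] = [119, 84, 46]
r7 m[φ0→sun] = [8739120, 6703704, 6324480]
r7 m[φ1→wind] = [98900, 160224, 156804]
r7 m[φ1→snow] = [5634, 6414, 5172]
r7 m[φ2→snow] = [14, 10, 16]
r7 m[φ2→cld] = [23065452, 24057036, 78294528]
r7 m[φ3→slip] = [31758120, 65286792, 28372104]
r7 m[φ3→snow] = [11, 15, 15]
r7 m[φ4→snow] = [1, 3, 2]
r7 m[φ5→snow] = [2, 9, 4]
r7 m[φ6→sun] = [6, 9, 2]
r7 m[φ7→snow] = [8, 2, 6]
r7 m[φ8→wind] = [6, 3, 2]
r7 m[wind→φ0] = [593400, 480672, 313608]
r7 m[wind→φ1] = [714, 252, 92]
r7 m[wind→φ8] = [11769100, 13458816, 7212984]
r7 m[slip→φ3] = [1, 1, 1]
r7 m[sun→φ0] = [6, 9, 2]
r7 m[sun→φ6] = [8739120, 6703704, 6324480]
r7 m[snow→φ1] = [2464, 8100, 11520]
r7 m[snow→φ2] = [991584, 5195340, 3723840]
r7 m[snow→φ3] = [1262016, 3463560, 3972096]
r7 m[snow→φ4] = [13882176, 17317800, 29790720]
r7 m[snow→φ5] = [6941088, 5772600, 14895360]
r7 m[snow→φ7] = [1735272, 25976700, 9930240]
r7 m[cld→φ2] = [1, 1, 1]
r8 m[φ0→wind] = [119, 84, 46]
r8 m[φ0→sun] = [8739120, 6703704, 6324480]
r8 m[φ1→wind] = [98900, 160224, 156804]
r8 m[φ1→snow] = [5634, 6414, 5172]
r8 m[φ2→snow] = [14, 10, 16]
r8 m[φ2→cld] = [23065452, 24057036, 78294528]
r8 m[φ3→slip] = [31758120, 65286792, 28372104]
r8 m[φ3→snow] = [11, 15, 15]
r8 m[φ4→snow] = [1, 3, 2]
r8 m[φ5→snow] = [2, 9, 4]
r8 m[φ6→sun] = [6, 9, 2]
r8 m[φ7→snow] = [8, 2, 6]
r8 m[φ8→wind] = [6, 3, 2]
r8 m[wind→φ0] = [593400, 480672, 313608]
r8 m[wind→φ1] = [714, 252, 92]
r8 m[wind→φ8] = [11769100, 13458816, 7212984]
r8 m[slip→φ3] = [1, 1, 1]
r8 m[sun→φ0] = [6, 9, 2]
r8 m[sun→φ6] = [8739120, 6703704, 6324480]
r8 m[snow→φ1] = [2464, 8100, 11520]
r8 m[snow→φ2] = [991584, 5195340, 3723840]
r8 m[snow→φ3] = [1262016, 3463560, 3972096]
r8 m[snow→φ4] = [13882176, 17317800, 29790720]
r8 m[snow→φ5] = [6941088, 5772600, 14895360]
r8 m[snow→φ7] = [1735272, 25976700, 9930240]
r8 m[cld→φ2] = [1, 1, 1]
fixed point reached at round 8
b[wind] = ⊗ incoming = [70614600, 40376448, 14425968]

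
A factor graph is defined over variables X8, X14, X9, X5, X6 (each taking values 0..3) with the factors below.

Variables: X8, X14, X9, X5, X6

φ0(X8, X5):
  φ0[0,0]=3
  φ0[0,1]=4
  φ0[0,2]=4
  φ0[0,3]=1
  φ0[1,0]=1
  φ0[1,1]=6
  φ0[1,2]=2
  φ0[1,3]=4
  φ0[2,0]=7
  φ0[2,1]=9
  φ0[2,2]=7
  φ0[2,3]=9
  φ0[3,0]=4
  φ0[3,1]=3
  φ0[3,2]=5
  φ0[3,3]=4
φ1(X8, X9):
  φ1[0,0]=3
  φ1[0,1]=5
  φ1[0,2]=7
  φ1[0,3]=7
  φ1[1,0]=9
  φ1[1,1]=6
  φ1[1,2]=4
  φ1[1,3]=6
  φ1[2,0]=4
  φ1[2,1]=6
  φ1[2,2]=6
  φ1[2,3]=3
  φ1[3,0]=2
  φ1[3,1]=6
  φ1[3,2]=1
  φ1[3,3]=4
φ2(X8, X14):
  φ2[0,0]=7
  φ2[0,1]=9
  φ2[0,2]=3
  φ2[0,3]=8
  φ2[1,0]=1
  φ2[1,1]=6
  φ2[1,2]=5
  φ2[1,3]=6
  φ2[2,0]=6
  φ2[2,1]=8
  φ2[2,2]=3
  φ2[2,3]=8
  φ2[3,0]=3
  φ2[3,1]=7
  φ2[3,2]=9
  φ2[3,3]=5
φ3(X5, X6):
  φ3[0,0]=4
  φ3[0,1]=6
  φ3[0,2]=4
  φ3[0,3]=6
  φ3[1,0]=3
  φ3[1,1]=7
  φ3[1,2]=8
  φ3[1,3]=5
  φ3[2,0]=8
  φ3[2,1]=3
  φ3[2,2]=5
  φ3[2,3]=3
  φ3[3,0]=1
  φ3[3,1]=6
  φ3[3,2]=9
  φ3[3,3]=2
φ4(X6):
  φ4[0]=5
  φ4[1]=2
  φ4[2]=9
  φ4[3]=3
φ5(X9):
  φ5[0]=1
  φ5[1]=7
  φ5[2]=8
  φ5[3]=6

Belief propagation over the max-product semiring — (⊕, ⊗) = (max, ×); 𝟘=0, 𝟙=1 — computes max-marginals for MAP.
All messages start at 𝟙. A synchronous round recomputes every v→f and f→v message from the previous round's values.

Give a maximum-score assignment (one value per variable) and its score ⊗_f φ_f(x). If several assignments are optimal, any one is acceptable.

assignment: (X8=2, X14=1, X9=2, X5=3, X6=2); score = 279936

init: all messages = 𝟙 over 4 values
r1 m[φ0→X8] = [4, 6, 9, 5]
r1 m[φ0→X5] = [7, 9, 7, 9]
r1 m[φ1→X8] = [7, 9, 6, 6]
r1 m[φ1→X9] = [9, 6, 7, 7]
r1 m[φ2→X8] = [9, 6, 8, 9]
r1 m[φ2→X14] = [7, 9, 9, 8]
r1 m[φ3→X5] = [6, 8, 8, 9]
r1 m[φ3→X6] = [8, 7, 9, 6]
r1 m[φ4→X6] = [5, 2, 9, 3]
r1 m[φ5→X9] = [1, 7, 8, 6]
r1 m[X8→φ0] = [1, 1, 1, 1]
r1 m[X8→φ1] = [1, 1, 1, 1]
r1 m[X8→φ2] = [1, 1, 1, 1]
r1 m[X14→φ2] = [1, 1, 1, 1]
r1 m[X9→φ1] = [1, 1, 1, 1]
r1 m[X9→φ5] = [1, 1, 1, 1]
r1 m[X5→φ0] = [1, 1, 1, 1]
r1 m[X5→φ3] = [1, 1, 1, 1]
r1 m[X6→φ3] = [1, 1, 1, 1]
r1 m[X6→φ4] = [1, 1, 1, 1]
r2 m[φ0→X8] = [4, 6, 9, 5]
r2 m[φ0→X5] = [7, 9, 7, 9]
r2 m[φ1→X8] = [7, 9, 6, 6]
r2 m[φ1→X9] = [9, 6, 7, 7]
r2 m[φ2→X8] = [9, 6, 8, 9]
r2 m[φ2→X14] = [7, 9, 9, 8]
r2 m[φ3→X5] = [6, 8, 8, 9]
r2 m[φ3→X6] = [8, 7, 9, 6]
r2 m[φ4→X6] = [5, 2, 9, 3]
r2 m[φ5→X9] = [1, 7, 8, 6]
r2 m[X8→φ0] = [63, 54, 48, 54]
r2 m[X8→φ1] = [36, 36, 72, 45]
r2 m[X8→φ2] = [28, 54, 54, 30]
r2 m[X14→φ2] = [1, 1, 1, 1]
r2 m[X9→φ1] = [1, 7, 8, 6]
r2 m[X9→φ5] = [9, 6, 7, 7]
r2 m[X5→φ0] = [6, 8, 8, 9]
r2 m[X5→φ3] = [7, 9, 7, 9]
r2 m[X6→φ3] = [5, 2, 9, 3]
r2 m[X6→φ4] = [8, 7, 9, 6]
r3 m[φ0→X8] = [32, 48, 81, 40]
r3 m[φ0→X5] = [336, 432, 336, 432]
r3 m[φ1→X8] = [56, 42, 48, 42]
r3 m[φ1→X9] = [324, 432, 432, 252]
r3 m[φ2→X8] = [9, 6, 8, 9]
r3 m[φ2→X14] = [324, 432, 270, 432]
r3 m[φ3→X5] = [36, 72, 45, 81]
r3 m[φ3→X6] = [56, 63, 81, 45]
r3 m[φ4→X6] = [5, 2, 9, 3]
r3 m[φ5→X9] = [1, 7, 8, 6]
r3 m[X8→φ0] = [63, 54, 48, 54]
r3 m[X8→φ1] = [36, 36, 72, 45]
r3 m[X8→φ2] = [28, 54, 54, 30]
r3 m[X14→φ2] = [1, 1, 1, 1]
r3 m[X9→φ1] = [1, 7, 8, 6]
r3 m[X9→φ5] = [9, 6, 7, 7]
r3 m[X5→φ0] = [6, 8, 8, 9]
r3 m[X5→φ3] = [7, 9, 7, 9]
r3 m[X6→φ3] = [5, 2, 9, 3]
r3 m[X6→φ4] = [8, 7, 9, 6]
r4 m[φ0→X8] = [32, 48, 81, 40]
r4 m[φ0→X5] = [336, 432, 336, 432]
r4 m[φ1→X8] = [56, 42, 48, 42]
r4 m[φ1→X9] = [324, 432, 432, 252]
r4 m[φ2→X8] = [9, 6, 8, 9]
r4 m[φ2→X14] = [324, 432, 270, 432]
r4 m[φ3→X5] = [36, 72, 45, 81]
r4 m[φ3→X6] = [56, 63, 81, 45]
r4 m[φ4→X6] = [5, 2, 9, 3]
r4 m[φ5→X9] = [1, 7, 8, 6]
r4 m[X8→φ0] = [504, 252, 384, 378]
r4 m[X8→φ1] = [288, 288, 648, 360]
r4 m[X8→φ2] = [1792, 2016, 3888, 1680]
r4 m[X14→φ2] = [1, 1, 1, 1]
r4 m[X9→φ1] = [1, 7, 8, 6]
r4 m[X9→φ5] = [324, 432, 432, 252]
r4 m[X5→φ0] = [36, 72, 45, 81]
r4 m[X5→φ3] = [336, 432, 336, 432]
r4 m[X6→φ3] = [5, 2, 9, 3]
r4 m[X6→φ4] = [56, 63, 81, 45]
r5 m[φ0→X8] = [288, 432, 729, 324]
r5 m[φ0→X5] = [2688, 3456, 2688, 3456]
r5 m[φ1→X8] = [56, 42, 48, 42]
r5 m[φ1→X9] = [2592, 3888, 3888, 2016]
r5 m[φ2→X8] = [9, 6, 8, 9]
r5 m[φ2→X14] = [23328, 31104, 15120, 31104]
r5 m[φ3→X5] = [36, 72, 45, 81]
r5 m[φ3→X6] = [2688, 3024, 3888, 2160]
r5 m[φ4→X6] = [5, 2, 9, 3]
r5 m[φ5→X9] = [1, 7, 8, 6]
r5 m[X8→φ0] = [504, 252, 384, 378]
r5 m[X8→φ1] = [288, 288, 648, 360]
r5 m[X8→φ2] = [1792, 2016, 3888, 1680]
r5 m[X14→φ2] = [1, 1, 1, 1]
r5 m[X9→φ1] = [1, 7, 8, 6]
r5 m[X9→φ5] = [324, 432, 432, 252]
r5 m[X5→φ0] = [36, 72, 45, 81]
r5 m[X5→φ3] = [336, 432, 336, 432]
r5 m[X6→φ3] = [5, 2, 9, 3]
r5 m[X6→φ4] = [56, 63, 81, 45]
r6 m[φ0→X8] = [288, 432, 729, 324]
r6 m[φ0→X5] = [2688, 3456, 2688, 3456]
r6 m[φ1→X8] = [56, 42, 48, 42]
r6 m[φ1→X9] = [2592, 3888, 3888, 2016]
r6 m[φ2→X8] = [9, 6, 8, 9]
r6 m[φ2→X14] = [23328, 31104, 15120, 31104]
r6 m[φ3→X5] = [36, 72, 45, 81]
r6 m[φ3→X6] = [2688, 3024, 3888, 2160]
r6 m[φ4→X6] = [5, 2, 9, 3]
r6 m[φ5→X9] = [1, 7, 8, 6]
r6 m[X8→φ0] = [504, 252, 384, 378]
r6 m[X8→φ1] = [2592, 2592, 5832, 2916]
r6 m[X8→φ2] = [16128, 18144, 34992, 13608]
r6 m[X14→φ2] = [1, 1, 1, 1]
r6 m[X9→φ1] = [1, 7, 8, 6]
r6 m[X9→φ5] = [2592, 3888, 3888, 2016]
r6 m[X5→φ0] = [36, 72, 45, 81]
r6 m[X5→φ3] = [2688, 3456, 2688, 3456]
r6 m[X6→φ3] = [5, 2, 9, 3]
r6 m[X6→φ4] = [2688, 3024, 3888, 2160]
r7 m[φ0→X8] = [288, 432, 729, 324]
r7 m[φ0→X5] = [2688, 3456, 2688, 3456]
r7 m[φ1→X8] = [56, 42, 48, 42]
r7 m[φ1→X9] = [23328, 34992, 34992, 18144]
r7 m[φ2→X8] = [9, 6, 8, 9]
r7 m[φ2→X14] = [209952, 279936, 122472, 279936]
r7 m[φ3→X5] = [36, 72, 45, 81]
r7 m[φ3→X6] = [21504, 24192, 31104, 17280]
r7 m[φ4→X6] = [5, 2, 9, 3]
r7 m[φ5→X9] = [1, 7, 8, 6]
r7 m[X8→φ0] = [504, 252, 384, 378]
r7 m[X8→φ1] = [2592, 2592, 5832, 2916]
r7 m[X8→φ2] = [16128, 18144, 34992, 13608]
r7 m[X14→φ2] = [1, 1, 1, 1]
r7 m[X9→φ1] = [1, 7, 8, 6]
r7 m[X9→φ5] = [2592, 3888, 3888, 2016]
r7 m[X5→φ0] = [36, 72, 45, 81]
r7 m[X5→φ3] = [2688, 3456, 2688, 3456]
r7 m[X6→φ3] = [5, 2, 9, 3]
r7 m[X6→φ4] = [2688, 3024, 3888, 2160]
r8 m[φ0→X8] = [288, 432, 729, 324]
r8 m[φ0→X5] = [2688, 3456, 2688, 3456]
r8 m[φ1→X8] = [56, 42, 48, 42]
r8 m[φ1→X9] = [23328, 34992, 34992, 18144]
r8 m[φ2→X8] = [9, 6, 8, 9]
r8 m[φ2→X14] = [209952, 279936, 122472, 279936]
r8 m[φ3→X5] = [36, 72, 45, 81]
r8 m[φ3→X6] = [21504, 24192, 31104, 17280]
r8 m[φ4→X6] = [5, 2, 9, 3]
r8 m[φ5→X9] = [1, 7, 8, 6]
r8 m[X8→φ0] = [504, 252, 384, 378]
r8 m[X8→φ1] = [2592, 2592, 5832, 2916]
r8 m[X8→φ2] = [16128, 18144, 34992, 13608]
r8 m[X14→φ2] = [1, 1, 1, 1]
r8 m[X9→φ1] = [1, 7, 8, 6]
r8 m[X9→φ5] = [23328, 34992, 34992, 18144]
r8 m[X5→φ0] = [36, 72, 45, 81]
r8 m[X5→φ3] = [2688, 3456, 2688, 3456]
r8 m[X6→φ3] = [5, 2, 9, 3]
r8 m[X6→φ4] = [21504, 24192, 31104, 17280]
r9 m[φ0→X8] = [288, 432, 729, 324]
r9 m[φ0→X5] = [2688, 3456, 2688, 3456]
r9 m[φ1→X8] = [56, 42, 48, 42]
r9 m[φ1→X9] = [23328, 34992, 34992, 18144]
r9 m[φ2→X8] = [9, 6, 8, 9]
r9 m[φ2→X14] = [209952, 279936, 122472, 279936]
r9 m[φ3→X5] = [36, 72, 45, 81]
r9 m[φ3→X6] = [21504, 24192, 31104, 17280]
r9 m[φ4→X6] = [5, 2, 9, 3]
r9 m[φ5→X9] = [1, 7, 8, 6]
r9 m[X8→φ0] = [504, 252, 384, 378]
r9 m[X8→φ1] = [2592, 2592, 5832, 2916]
r9 m[X8→φ2] = [16128, 18144, 34992, 13608]
r9 m[X14→φ2] = [1, 1, 1, 1]
r9 m[X9→φ1] = [1, 7, 8, 6]
r9 m[X9→φ5] = [23328, 34992, 34992, 18144]
r9 m[X5→φ0] = [36, 72, 45, 81]
r9 m[X5→φ3] = [2688, 3456, 2688, 3456]
r9 m[X6→φ3] = [5, 2, 9, 3]
r9 m[X6→φ4] = [21504, 24192, 31104, 17280]
fixed point reached at round 9
traceback from X8: (X8=2, X14=1, X9=2, X5=3, X6=2), score=279936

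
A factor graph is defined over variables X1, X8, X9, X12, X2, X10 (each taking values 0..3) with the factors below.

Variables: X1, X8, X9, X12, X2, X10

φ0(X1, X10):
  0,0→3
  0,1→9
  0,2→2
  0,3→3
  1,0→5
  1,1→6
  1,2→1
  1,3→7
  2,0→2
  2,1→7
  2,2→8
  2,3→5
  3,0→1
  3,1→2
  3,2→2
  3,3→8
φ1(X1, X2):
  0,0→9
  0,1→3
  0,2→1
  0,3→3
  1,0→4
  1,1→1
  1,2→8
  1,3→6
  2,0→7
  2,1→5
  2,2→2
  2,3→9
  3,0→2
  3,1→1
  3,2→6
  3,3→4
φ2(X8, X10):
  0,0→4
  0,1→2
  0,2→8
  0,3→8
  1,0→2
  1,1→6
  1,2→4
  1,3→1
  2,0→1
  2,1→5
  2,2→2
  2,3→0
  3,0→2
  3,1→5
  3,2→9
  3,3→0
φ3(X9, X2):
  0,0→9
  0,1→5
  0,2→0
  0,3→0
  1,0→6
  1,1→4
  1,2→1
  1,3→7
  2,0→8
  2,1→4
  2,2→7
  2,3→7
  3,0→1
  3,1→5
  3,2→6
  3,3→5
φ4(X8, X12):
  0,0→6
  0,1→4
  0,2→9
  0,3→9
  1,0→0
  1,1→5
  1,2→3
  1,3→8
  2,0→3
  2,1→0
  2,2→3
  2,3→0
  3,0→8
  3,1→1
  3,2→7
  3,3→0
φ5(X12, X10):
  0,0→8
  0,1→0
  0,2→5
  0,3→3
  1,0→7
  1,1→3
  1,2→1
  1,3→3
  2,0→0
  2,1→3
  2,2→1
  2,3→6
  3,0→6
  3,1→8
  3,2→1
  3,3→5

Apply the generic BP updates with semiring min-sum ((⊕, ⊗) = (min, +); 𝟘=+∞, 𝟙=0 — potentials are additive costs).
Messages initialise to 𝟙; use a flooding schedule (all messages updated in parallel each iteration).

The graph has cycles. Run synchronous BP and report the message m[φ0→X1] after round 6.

init: all messages = 𝟙 over 4 values
r1 m[φ0→X1] = [2, 1, 2, 1]
r1 m[φ0→X10] = [1, 2, 1, 3]
r1 m[φ1→X1] = [1, 1, 2, 1]
r1 m[φ1→X2] = [2, 1, 1, 3]
r1 m[φ2→X8] = [2, 1, 0, 0]
r1 m[φ2→X10] = [1, 2, 2, 0]
r1 m[φ3→X9] = [0, 1, 4, 1]
r1 m[φ3→X2] = [1, 4, 0, 0]
r1 m[φ4→X8] = [4, 0, 0, 0]
r1 m[φ4→X12] = [0, 0, 3, 0]
r1 m[φ5→X12] = [0, 1, 0, 1]
r1 m[φ5→X10] = [0, 0, 1, 3]
r1 m[X1→φ0] = [0, 0, 0, 0]
r1 m[X1→φ1] = [0, 0, 0, 0]
r1 m[X8→φ2] = [0, 0, 0, 0]
r1 m[X8→φ4] = [0, 0, 0, 0]
r1 m[X9→φ3] = [0, 0, 0, 0]
r1 m[X12→φ4] = [0, 0, 0, 0]
r1 m[X12→φ5] = [0, 0, 0, 0]
r1 m[X2→φ1] = [0, 0, 0, 0]
r1 m[X2→φ3] = [0, 0, 0, 0]
r1 m[X10→φ0] = [0, 0, 0, 0]
r1 m[X10→φ2] = [0, 0, 0, 0]
r1 m[X10→φ5] = [0, 0, 0, 0]
r2 m[φ0→X1] = [2, 1, 2, 1]
r2 m[φ0→X10] = [1, 2, 1, 3]
r2 m[φ1→X1] = [1, 1, 2, 1]
r2 m[φ1→X2] = [2, 1, 1, 3]
r2 m[φ2→X8] = [2, 1, 0, 0]
r2 m[φ2→X10] = [1, 2, 2, 0]
r2 m[φ3→X9] = [0, 1, 4, 1]
r2 m[φ3→X2] = [1, 4, 0, 0]
r2 m[φ4→X8] = [4, 0, 0, 0]
r2 m[φ4→X12] = [0, 0, 3, 0]
r2 m[φ5→X12] = [0, 1, 0, 1]
r2 m[φ5→X10] = [0, 0, 1, 3]
r2 m[X1→φ0] = [1, 1, 2, 1]
r2 m[X1→φ1] = [2, 1, 2, 1]
r2 m[X8→φ2] = [4, 0, 0, 0]
r2 m[X8→φ4] = [2, 1, 0, 0]
r2 m[X9→φ3] = [0, 0, 0, 0]
r2 m[X12→φ4] = [0, 1, 0, 1]
r2 m[X12→φ5] = [0, 0, 3, 0]
r2 m[X2→φ1] = [1, 4, 0, 0]
r2 m[X2→φ3] = [2, 1, 1, 3]
r2 m[X10→φ0] = [1, 2, 3, 3]
r2 m[X10→φ2] = [1, 2, 2, 6]
r2 m[X10→φ5] = [2, 4, 3, 3]
r3 m[φ0→X1] = [4, 4, 3, 2]
r3 m[φ0→X10] = [2, 3, 2, 4]
r3 m[φ1→X1] = [1, 5, 2, 3]
r3 m[φ1→X2] = [3, 2, 3, 5]
r3 m[φ2→X8] = [4, 3, 2, 3]
r3 m[φ2→X10] = [1, 5, 2, 0]
r3 m[φ3→X9] = [1, 2, 5, 3]
r3 m[φ3→X2] = [1, 4, 0, 0]
r3 m[φ4→X8] = [5, 0, 1, 1]
r3 m[φ4→X12] = [1, 0, 3, 0]
r3 m[φ5→X12] = [4, 4, 2, 4]
r3 m[φ5→X10] = [3, 0, 1, 3]
r3 m[X1→φ0] = [1, 1, 2, 1]
r3 m[X1→φ1] = [2, 1, 2, 1]
r3 m[X8→φ2] = [4, 0, 0, 0]
r3 m[X8→φ4] = [2, 1, 0, 0]
r3 m[X9→φ3] = [0, 0, 0, 0]
r3 m[X12→φ4] = [0, 1, 0, 1]
r3 m[X12→φ5] = [0, 0, 3, 0]
r3 m[X2→φ1] = [1, 4, 0, 0]
r3 m[X2→φ3] = [2, 1, 1, 3]
r3 m[X10→φ0] = [1, 2, 3, 3]
r3 m[X10→φ2] = [1, 2, 2, 6]
r3 m[X10→φ5] = [2, 4, 3, 3]
r4 m[φ0→X1] = [4, 4, 3, 2]
r4 m[φ0→X10] = [2, 3, 2, 4]
r4 m[φ1→X1] = [1, 5, 2, 3]
r4 m[φ1→X2] = [3, 2, 3, 5]
r4 m[φ2→X8] = [4, 3, 2, 3]
r4 m[φ2→X10] = [1, 5, 2, 0]
r4 m[φ3→X9] = [1, 2, 5, 3]
r4 m[φ3→X2] = [1, 4, 0, 0]
r4 m[φ4→X8] = [5, 0, 1, 1]
r4 m[φ4→X12] = [1, 0, 3, 0]
r4 m[φ5→X12] = [4, 4, 2, 4]
r4 m[φ5→X10] = [3, 0, 1, 3]
r4 m[X1→φ0] = [1, 5, 2, 3]
r4 m[X1→φ1] = [4, 4, 3, 2]
r4 m[X8→φ2] = [5, 0, 1, 1]
r4 m[X8→φ4] = [4, 3, 2, 3]
r4 m[X9→φ3] = [0, 0, 0, 0]
r4 m[X12→φ4] = [4, 4, 2, 4]
r4 m[X12→φ5] = [1, 0, 3, 0]
r4 m[X2→φ1] = [1, 4, 0, 0]
r4 m[X2→φ3] = [3, 2, 3, 5]
r4 m[X10→φ0] = [4, 5, 3, 3]
r4 m[X10→φ2] = [5, 3, 3, 7]
r4 m[X10→φ5] = [3, 8, 4, 4]
r5 m[φ0→X1] = [5, 4, 6, 5]
r5 m[φ0→X10] = [4, 5, 3, 4]
r5 m[φ1→X1] = [1, 5, 2, 3]
r5 m[φ1→X2] = [4, 3, 5, 6]
r5 m[φ2→X8] = [5, 7, 5, 7]
r5 m[φ2→X10] = [2, 6, 3, 1]
r5 m[φ3→X9] = [3, 4, 6, 4]
r5 m[φ3→X2] = [1, 4, 0, 0]
r5 m[φ4→X8] = [8, 4, 4, 4]
r5 m[φ4→X12] = [3, 2, 5, 2]
r5 m[φ5→X12] = [7, 5, 3, 5]
r5 m[φ5→X10] = [3, 1, 1, 3]
r5 m[X1→φ0] = [1, 5, 2, 3]
r5 m[X1→φ1] = [4, 4, 3, 2]
r5 m[X8→φ2] = [5, 0, 1, 1]
r5 m[X8→φ4] = [4, 3, 2, 3]
r5 m[X9→φ3] = [0, 0, 0, 0]
r5 m[X12→φ4] = [4, 4, 2, 4]
r5 m[X12→φ5] = [1, 0, 3, 0]
r5 m[X2→φ1] = [1, 4, 0, 0]
r5 m[X2→φ3] = [3, 2, 3, 5]
r5 m[X10→φ0] = [4, 5, 3, 3]
r5 m[X10→φ2] = [5, 3, 3, 7]
r5 m[X10→φ5] = [3, 8, 4, 4]
r6 m[φ0→X1] = [5, 4, 6, 5]
r6 m[φ0→X10] = [4, 5, 3, 4]
r6 m[φ1→X1] = [1, 5, 2, 3]
r6 m[φ1→X2] = [4, 3, 5, 6]
r6 m[φ2→X8] = [5, 7, 5, 7]
r6 m[φ2→X10] = [2, 6, 3, 1]
r6 m[φ3→X9] = [3, 4, 6, 4]
r6 m[φ3→X2] = [1, 4, 0, 0]
r6 m[φ4→X8] = [8, 4, 4, 4]
r6 m[φ4→X12] = [3, 2, 5, 2]
r6 m[φ5→X12] = [7, 5, 3, 5]
r6 m[φ5→X10] = [3, 1, 1, 3]
r6 m[X1→φ0] = [1, 5, 2, 3]
r6 m[X1→φ1] = [5, 4, 6, 5]
r6 m[X8→φ2] = [8, 4, 4, 4]
r6 m[X8→φ4] = [5, 7, 5, 7]
r6 m[X9→φ3] = [0, 0, 0, 0]
r6 m[X12→φ4] = [7, 5, 3, 5]
r6 m[X12→φ5] = [3, 2, 5, 2]
r6 m[X2→φ1] = [1, 4, 0, 0]
r6 m[X2→φ3] = [4, 3, 5, 6]
r6 m[X10→φ0] = [5, 7, 4, 4]
r6 m[X10→φ2] = [7, 6, 4, 7]
r6 m[X10→φ5] = [6, 11, 6, 5]

message @ round 6 = [5, 4, 6, 5]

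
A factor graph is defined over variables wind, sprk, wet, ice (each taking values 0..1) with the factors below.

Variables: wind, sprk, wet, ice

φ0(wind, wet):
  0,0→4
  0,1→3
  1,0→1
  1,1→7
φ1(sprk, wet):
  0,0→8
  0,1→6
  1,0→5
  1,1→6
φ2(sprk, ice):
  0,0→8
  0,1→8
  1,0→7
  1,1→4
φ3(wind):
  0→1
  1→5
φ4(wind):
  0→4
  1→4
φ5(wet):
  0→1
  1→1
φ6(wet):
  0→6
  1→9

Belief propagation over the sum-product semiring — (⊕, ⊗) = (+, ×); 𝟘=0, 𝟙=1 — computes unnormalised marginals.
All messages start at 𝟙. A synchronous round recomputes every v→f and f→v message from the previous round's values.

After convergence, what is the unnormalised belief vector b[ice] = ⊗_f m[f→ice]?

b[ice] = [144504, 116640]

init: all messages = 𝟙 over 2 values
r1 m[φ0→wind] = [7, 8]
r1 m[φ0→wet] = [5, 10]
r1 m[φ1→sprk] = [14, 11]
r1 m[φ1→wet] = [13, 12]
r1 m[φ2→sprk] = [16, 11]
r1 m[φ2→ice] = [15, 12]
r1 m[φ3→wind] = [1, 5]
r1 m[φ4→wind] = [4, 4]
r1 m[φ5→wet] = [1, 1]
r1 m[φ6→wet] = [6, 9]
r1 m[wind→φ0] = [1, 1]
r1 m[wind→φ3] = [1, 1]
r1 m[wind→φ4] = [1, 1]
r1 m[sprk→φ1] = [1, 1]
r1 m[sprk→φ2] = [1, 1]
r1 m[wet→φ0] = [1, 1]
r1 m[wet→φ1] = [1, 1]
r1 m[wet→φ5] = [1, 1]
r1 m[wet→φ6] = [1, 1]
r1 m[ice→φ2] = [1, 1]
r2 m[φ0→wind] = [7, 8]
r2 m[φ0→wet] = [5, 10]
r2 m[φ1→sprk] = [14, 11]
r2 m[φ1→wet] = [13, 12]
r2 m[φ2→sprk] = [16, 11]
r2 m[φ2→ice] = [15, 12]
r2 m[φ3→wind] = [1, 5]
r2 m[φ4→wind] = [4, 4]
r2 m[φ5→wet] = [1, 1]
r2 m[φ6→wet] = [6, 9]
r2 m[wind→φ0] = [4, 20]
r2 m[wind→φ3] = [28, 32]
r2 m[wind→φ4] = [7, 40]
r2 m[sprk→φ1] = [16, 11]
r2 m[sprk→φ2] = [14, 11]
r2 m[wet→φ0] = [78, 108]
r2 m[wet→φ1] = [30, 90]
r2 m[wet→φ5] = [390, 1080]
r2 m[wet→φ6] = [65, 120]
r2 m[ice→φ2] = [1, 1]
r3 m[φ0→wind] = [636, 834]
r3 m[φ0→wet] = [36, 152]
r3 m[φ1→sprk] = [780, 690]
r3 m[φ1→wet] = [183, 162]
r3 m[φ2→sprk] = [16, 11]
r3 m[φ2→ice] = [189, 156]
r3 m[φ3→wind] = [1, 5]
r3 m[φ4→wind] = [4, 4]
r3 m[φ5→wet] = [1, 1]
r3 m[φ6→wet] = [6, 9]
r3 m[wind→φ0] = [4, 20]
r3 m[wind→φ3] = [28, 32]
r3 m[wind→φ4] = [7, 40]
r3 m[sprk→φ1] = [16, 11]
r3 m[sprk→φ2] = [14, 11]
r3 m[wet→φ0] = [78, 108]
r3 m[wet→φ1] = [30, 90]
r3 m[wet→φ5] = [390, 1080]
r3 m[wet→φ6] = [65, 120]
r3 m[ice→φ2] = [1, 1]
r4 m[φ0→wind] = [636, 834]
r4 m[φ0→wet] = [36, 152]
r4 m[φ1→sprk] = [780, 690]
r4 m[φ1→wet] = [183, 162]
r4 m[φ2→sprk] = [16, 11]
r4 m[φ2→ice] = [189, 156]
r4 m[φ3→wind] = [1, 5]
r4 m[φ4→wind] = [4, 4]
r4 m[φ5→wet] = [1, 1]
r4 m[φ6→wet] = [6, 9]
r4 m[wind→φ0] = [4, 20]
r4 m[wind→φ3] = [2544, 3336]
r4 m[wind→φ4] = [636, 4170]
r4 m[sprk→φ1] = [16, 11]
r4 m[sprk→φ2] = [780, 690]
r4 m[wet→φ0] = [1098, 1458]
r4 m[wet→φ1] = [216, 1368]
r4 m[wet→φ5] = [39528, 221616]
r4 m[wet→φ6] = [6588, 24624]
r4 m[ice→φ2] = [1, 1]
r5 m[φ0→wind] = [8766, 11304]
r5 m[φ0→wet] = [36, 152]
r5 m[φ1→sprk] = [9936, 9288]
r5 m[φ1→wet] = [183, 162]
r5 m[φ2→sprk] = [16, 11]
r5 m[φ2→ice] = [11070, 9000]
r5 m[φ3→wind] = [1, 5]
r5 m[φ4→wind] = [4, 4]
r5 m[φ5→wet] = [1, 1]
r5 m[φ6→wet] = [6, 9]
r5 m[wind→φ0] = [4, 20]
r5 m[wind→φ3] = [2544, 3336]
r5 m[wind→φ4] = [636, 4170]
r5 m[sprk→φ1] = [16, 11]
r5 m[sprk→φ2] = [780, 690]
r5 m[wet→φ0] = [1098, 1458]
r5 m[wet→φ1] = [216, 1368]
r5 m[wet→φ5] = [39528, 221616]
r5 m[wet→φ6] = [6588, 24624]
r5 m[ice→φ2] = [1, 1]
r6 m[φ0→wind] = [8766, 11304]
r6 m[φ0→wet] = [36, 152]
r6 m[φ1→sprk] = [9936, 9288]
r6 m[φ1→wet] = [183, 162]
r6 m[φ2→sprk] = [16, 11]
r6 m[φ2→ice] = [11070, 9000]
r6 m[φ3→wind] = [1, 5]
r6 m[φ4→wind] = [4, 4]
r6 m[φ5→wet] = [1, 1]
r6 m[φ6→wet] = [6, 9]
r6 m[wind→φ0] = [4, 20]
r6 m[wind→φ3] = [35064, 45216]
r6 m[wind→φ4] = [8766, 56520]
r6 m[sprk→φ1] = [16, 11]
r6 m[sprk→φ2] = [9936, 9288]
r6 m[wet→φ0] = [1098, 1458]
r6 m[wet→φ1] = [216, 1368]
r6 m[wet→φ5] = [39528, 221616]
r6 m[wet→φ6] = [6588, 24624]
r6 m[ice→φ2] = [1, 1]
r7 m[φ0→wind] = [8766, 11304]
r7 m[φ0→wet] = [36, 152]
r7 m[φ1→sprk] = [9936, 9288]
r7 m[φ1→wet] = [183, 162]
r7 m[φ2→sprk] = [16, 11]
r7 m[φ2→ice] = [144504, 116640]
r7 m[φ3→wind] = [1, 5]
r7 m[φ4→wind] = [4, 4]
r7 m[φ5→wet] = [1, 1]
r7 m[φ6→wet] = [6, 9]
r7 m[wind→φ0] = [4, 20]
r7 m[wind→φ3] = [35064, 45216]
r7 m[wind→φ4] = [8766, 56520]
r7 m[sprk→φ1] = [16, 11]
r7 m[sprk→φ2] = [9936, 9288]
r7 m[wet→φ0] = [1098, 1458]
r7 m[wet→φ1] = [216, 1368]
r7 m[wet→φ5] = [39528, 221616]
r7 m[wet→φ6] = [6588, 24624]
r7 m[ice→φ2] = [1, 1]
r8 m[φ0→wind] = [8766, 11304]
r8 m[φ0→wet] = [36, 152]
r8 m[φ1→sprk] = [9936, 9288]
r8 m[φ1→wet] = [183, 162]
r8 m[φ2→sprk] = [16, 11]
r8 m[φ2→ice] = [144504, 116640]
r8 m[φ3→wind] = [1, 5]
r8 m[φ4→wind] = [4, 4]
r8 m[φ5→wet] = [1, 1]
r8 m[φ6→wet] = [6, 9]
r8 m[wind→φ0] = [4, 20]
r8 m[wind→φ3] = [35064, 45216]
r8 m[wind→φ4] = [8766, 56520]
r8 m[sprk→φ1] = [16, 11]
r8 m[sprk→φ2] = [9936, 9288]
r8 m[wet→φ0] = [1098, 1458]
r8 m[wet→φ1] = [216, 1368]
r8 m[wet→φ5] = [39528, 221616]
r8 m[wet→φ6] = [6588, 24624]
r8 m[ice→φ2] = [1, 1]
fixed point reached at round 8
b[ice] = ⊗ incoming = [144504, 116640]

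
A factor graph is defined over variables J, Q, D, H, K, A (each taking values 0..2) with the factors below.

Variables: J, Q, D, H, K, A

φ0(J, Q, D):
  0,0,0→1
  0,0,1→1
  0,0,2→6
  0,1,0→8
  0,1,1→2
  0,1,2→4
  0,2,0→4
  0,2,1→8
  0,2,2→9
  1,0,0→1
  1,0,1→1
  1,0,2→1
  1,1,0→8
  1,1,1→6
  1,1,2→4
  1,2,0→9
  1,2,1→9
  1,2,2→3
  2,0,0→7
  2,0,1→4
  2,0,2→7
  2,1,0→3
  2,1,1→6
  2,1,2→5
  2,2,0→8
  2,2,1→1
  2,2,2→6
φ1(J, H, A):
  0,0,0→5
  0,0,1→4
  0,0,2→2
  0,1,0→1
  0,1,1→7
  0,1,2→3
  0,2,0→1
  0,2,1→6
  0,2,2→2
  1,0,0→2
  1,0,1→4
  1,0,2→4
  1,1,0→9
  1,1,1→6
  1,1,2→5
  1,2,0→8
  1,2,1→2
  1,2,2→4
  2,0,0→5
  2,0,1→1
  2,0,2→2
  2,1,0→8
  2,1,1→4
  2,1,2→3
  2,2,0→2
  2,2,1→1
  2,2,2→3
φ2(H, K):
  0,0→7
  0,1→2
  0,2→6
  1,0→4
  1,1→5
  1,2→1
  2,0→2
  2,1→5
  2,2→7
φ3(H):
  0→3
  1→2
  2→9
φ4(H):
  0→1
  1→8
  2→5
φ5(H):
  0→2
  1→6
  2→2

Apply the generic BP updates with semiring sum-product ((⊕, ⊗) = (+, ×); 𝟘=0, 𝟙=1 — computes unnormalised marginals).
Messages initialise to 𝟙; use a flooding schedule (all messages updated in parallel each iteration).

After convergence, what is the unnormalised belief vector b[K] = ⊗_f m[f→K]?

b[K] = [1054470, 1549518, 1031322]

init: all messages = 𝟙 over 3 values
r1 m[φ0→J] = [43, 42, 47]
r1 m[φ0→Q] = [29, 46, 57]
r1 m[φ0→D] = [49, 38, 45]
r1 m[φ1→J] = [31, 44, 29]
r1 m[φ1→H] = [29, 46, 29]
r1 m[φ1→A] = [41, 35, 28]
r1 m[φ2→H] = [15, 10, 14]
r1 m[φ2→K] = [13, 12, 14]
r1 m[φ3→H] = [3, 2, 9]
r1 m[φ4→H] = [1, 8, 5]
r1 m[φ5→H] = [2, 6, 2]
r1 m[J→φ0] = [1, 1, 1]
r1 m[J→φ1] = [1, 1, 1]
r1 m[Q→φ0] = [1, 1, 1]
r1 m[D→φ0] = [1, 1, 1]
r1 m[H→φ1] = [1, 1, 1]
r1 m[H→φ2] = [1, 1, 1]
r1 m[H→φ3] = [1, 1, 1]
r1 m[H→φ4] = [1, 1, 1]
r1 m[H→φ5] = [1, 1, 1]
r1 m[K→φ2] = [1, 1, 1]
r1 m[A→φ1] = [1, 1, 1]
r2 m[φ0→J] = [43, 42, 47]
r2 m[φ0→Q] = [29, 46, 57]
r2 m[φ0→D] = [49, 38, 45]
r2 m[φ1→J] = [31, 44, 29]
r2 m[φ1→H] = [29, 46, 29]
r2 m[φ1→A] = [41, 35, 28]
r2 m[φ2→H] = [15, 10, 14]
r2 m[φ2→K] = [13, 12, 14]
r2 m[φ3→H] = [3, 2, 9]
r2 m[φ4→H] = [1, 8, 5]
r2 m[φ5→H] = [2, 6, 2]
r2 m[J→φ0] = [31, 44, 29]
r2 m[J→φ1] = [43, 42, 47]
r2 m[Q→φ0] = [1, 1, 1]
r2 m[D→φ0] = [1, 1, 1]
r2 m[H→φ1] = [90, 960, 1260]
r2 m[H→φ2] = [174, 4416, 2610]
r2 m[H→φ3] = [870, 22080, 4060]
r2 m[H→φ4] = [2610, 5520, 7308]
r2 m[H→φ5] = [1305, 7360, 18270]
r2 m[K→φ2] = [1, 1, 1]
r2 m[A→φ1] = [1, 1, 1]
r3 m[φ0→J] = [43, 42, 47]
r3 m[φ0→Q] = [902, 1632, 2010]
r3 m[φ0→D] = [1717, 1364, 1463]
r3 m[φ1→J] = [22890, 37740, 22680]
r3 m[φ1→H] = [1269, 2018, 1257]
r3 m[φ1→A] = [1409160, 1236330, 989820]
r3 m[φ2→H] = [15, 10, 14]
r3 m[φ2→K] = [24102, 35478, 23730]
r3 m[φ3→H] = [3, 2, 9]
r3 m[φ4→H] = [1, 8, 5]
r3 m[φ5→H] = [2, 6, 2]
r3 m[J→φ0] = [31, 44, 29]
r3 m[J→φ1] = [43, 42, 47]
r3 m[Q→φ0] = [1, 1, 1]
r3 m[D→φ0] = [1, 1, 1]
r3 m[H→φ1] = [90, 960, 1260]
r3 m[H→φ2] = [174, 4416, 2610]
r3 m[H→φ3] = [870, 22080, 4060]
r3 m[H→φ4] = [2610, 5520, 7308]
r3 m[H→φ5] = [1305, 7360, 18270]
r3 m[K→φ2] = [1, 1, 1]
r3 m[A→φ1] = [1, 1, 1]
r4 m[φ0→J] = [43, 42, 47]
r4 m[φ0→Q] = [902, 1632, 2010]
r4 m[φ0→D] = [1717, 1364, 1463]
r4 m[φ1→J] = [22890, 37740, 22680]
r4 m[φ1→H] = [1269, 2018, 1257]
r4 m[φ1→A] = [1409160, 1236330, 989820]
r4 m[φ2→H] = [15, 10, 14]
r4 m[φ2→K] = [24102, 35478, 23730]
r4 m[φ3→H] = [3, 2, 9]
r4 m[φ4→H] = [1, 8, 5]
r4 m[φ5→H] = [2, 6, 2]
r4 m[J→φ0] = [22890, 37740, 22680]
r4 m[J→φ1] = [43, 42, 47]
r4 m[Q→φ0] = [1, 1, 1]
r4 m[D→φ0] = [1, 1, 1]
r4 m[H→φ1] = [90, 960, 1260]
r4 m[H→φ2] = [7614, 193728, 113130]
r4 m[H→φ3] = [38070, 968640, 175980]
r4 m[H→φ4] = [114210, 242160, 316764]
r4 m[H→φ5] = [57105, 322880, 791910]
r4 m[K→φ2] = [1, 1, 1]
r4 m[A→φ1] = [1, 1, 1]
r5 m[φ0→J] = [43, 42, 47]
r5 m[φ0→Q] = [704580, 1317300, 1613430]
r5 m[φ0→D] = [1385130, 1105110, 1145070]
r5 m[φ1→J] = [22890, 37740, 22680]
r5 m[φ1→H] = [1269, 2018, 1257]
r5 m[φ1→A] = [1409160, 1236330, 989820]
r5 m[φ2→H] = [15, 10, 14]
r5 m[φ2→K] = [1054470, 1549518, 1031322]
r5 m[φ3→H] = [3, 2, 9]
r5 m[φ4→H] = [1, 8, 5]
r5 m[φ5→H] = [2, 6, 2]
r5 m[J→φ0] = [22890, 37740, 22680]
r5 m[J→φ1] = [43, 42, 47]
r5 m[Q→φ0] = [1, 1, 1]
r5 m[D→φ0] = [1, 1, 1]
r5 m[H→φ1] = [90, 960, 1260]
r5 m[H→φ2] = [7614, 193728, 113130]
r5 m[H→φ3] = [38070, 968640, 175980]
r5 m[H→φ4] = [114210, 242160, 316764]
r5 m[H→φ5] = [57105, 322880, 791910]
r5 m[K→φ2] = [1, 1, 1]
r5 m[A→φ1] = [1, 1, 1]
r6 m[φ0→J] = [43, 42, 47]
r6 m[φ0→Q] = [704580, 1317300, 1613430]
r6 m[φ0→D] = [1385130, 1105110, 1145070]
r6 m[φ1→J] = [22890, 37740, 22680]
r6 m[φ1→H] = [1269, 2018, 1257]
r6 m[φ1→A] = [1409160, 1236330, 989820]
r6 m[φ2→H] = [15, 10, 14]
r6 m[φ2→K] = [1054470, 1549518, 1031322]
r6 m[φ3→H] = [3, 2, 9]
r6 m[φ4→H] = [1, 8, 5]
r6 m[φ5→H] = [2, 6, 2]
r6 m[J→φ0] = [22890, 37740, 22680]
r6 m[J→φ1] = [43, 42, 47]
r6 m[Q→φ0] = [1, 1, 1]
r6 m[D→φ0] = [1, 1, 1]
r6 m[H→φ1] = [90, 960, 1260]
r6 m[H→φ2] = [7614, 193728, 113130]
r6 m[H→φ3] = [38070, 968640, 175980]
r6 m[H→φ4] = [114210, 242160, 316764]
r6 m[H→φ5] = [57105, 322880, 791910]
r6 m[K→φ2] = [1, 1, 1]
r6 m[A→φ1] = [1, 1, 1]
fixed point reached at round 6
b[K] = ⊗ incoming = [1054470, 1549518, 1031322]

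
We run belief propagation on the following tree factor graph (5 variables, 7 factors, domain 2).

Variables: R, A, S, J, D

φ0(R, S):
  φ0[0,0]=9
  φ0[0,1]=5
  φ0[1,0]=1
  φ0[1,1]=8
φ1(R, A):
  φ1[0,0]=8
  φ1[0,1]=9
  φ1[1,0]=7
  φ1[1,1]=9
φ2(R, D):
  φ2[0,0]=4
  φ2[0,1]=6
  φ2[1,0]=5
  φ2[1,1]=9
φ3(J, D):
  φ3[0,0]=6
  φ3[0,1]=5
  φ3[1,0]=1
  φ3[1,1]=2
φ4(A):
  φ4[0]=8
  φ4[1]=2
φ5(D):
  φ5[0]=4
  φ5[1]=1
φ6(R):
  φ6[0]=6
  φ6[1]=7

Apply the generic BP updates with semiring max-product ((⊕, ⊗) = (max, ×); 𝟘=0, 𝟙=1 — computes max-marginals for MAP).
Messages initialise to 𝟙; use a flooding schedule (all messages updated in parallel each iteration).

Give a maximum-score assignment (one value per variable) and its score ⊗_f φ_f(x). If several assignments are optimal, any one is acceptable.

init: all messages = 𝟙 over 2 values
r1 m[φ0→R] = [9, 8]
r1 m[φ0→S] = [9, 8]
r1 m[φ1→R] = [9, 9]
r1 m[φ1→A] = [8, 9]
r1 m[φ2→R] = [6, 9]
r1 m[φ2→D] = [5, 9]
r1 m[φ3→J] = [6, 2]
r1 m[φ3→D] = [6, 5]
r1 m[φ4→A] = [8, 2]
r1 m[φ5→D] = [4, 1]
r1 m[φ6→R] = [6, 7]
r1 m[R→φ0] = [1, 1]
r1 m[R→φ1] = [1, 1]
r1 m[R→φ2] = [1, 1]
r1 m[R→φ6] = [1, 1]
r1 m[A→φ1] = [1, 1]
r1 m[A→φ4] = [1, 1]
r1 m[S→φ0] = [1, 1]
r1 m[J→φ3] = [1, 1]
r1 m[D→φ2] = [1, 1]
r1 m[D→φ3] = [1, 1]
r1 m[D→φ5] = [1, 1]
r2 m[φ0→R] = [9, 8]
r2 m[φ0→S] = [9, 8]
r2 m[φ1→R] = [9, 9]
r2 m[φ1→A] = [8, 9]
r2 m[φ2→R] = [6, 9]
r2 m[φ2→D] = [5, 9]
r2 m[φ3→J] = [6, 2]
r2 m[φ3→D] = [6, 5]
r2 m[φ4→A] = [8, 2]
r2 m[φ5→D] = [4, 1]
r2 m[φ6→R] = [6, 7]
r2 m[R→φ0] = [324, 567]
r2 m[R→φ1] = [324, 504]
r2 m[R→φ2] = [486, 504]
r2 m[R→φ6] = [486, 648]
r2 m[A→φ1] = [8, 2]
r2 m[A→φ4] = [8, 9]
r2 m[S→φ0] = [1, 1]
r2 m[J→φ3] = [1, 1]
r2 m[D→φ2] = [24, 5]
r2 m[D→φ3] = [20, 9]
r2 m[D→φ5] = [30, 45]
r3 m[φ0→R] = [9, 8]
r3 m[φ0→S] = [2916, 4536]
r3 m[φ1→R] = [64, 56]
r3 m[φ1→A] = [3528, 4536]
r3 m[φ2→R] = [96, 120]
r3 m[φ2→D] = [2520, 4536]
r3 m[φ3→J] = [120, 20]
r3 m[φ3→D] = [6, 5]
r3 m[φ4→A] = [8, 2]
r3 m[φ5→D] = [4, 1]
r3 m[φ6→R] = [6, 7]
r3 m[R→φ0] = [324, 567]
r3 m[R→φ1] = [324, 504]
r3 m[R→φ2] = [486, 504]
r3 m[R→φ6] = [486, 648]
r3 m[A→φ1] = [8, 2]
r3 m[A→φ4] = [8, 9]
r3 m[S→φ0] = [1, 1]
r3 m[J→φ3] = [1, 1]
r3 m[D→φ2] = [24, 5]
r3 m[D→φ3] = [20, 9]
r3 m[D→φ5] = [30, 45]
r4 m[φ0→R] = [9, 8]
r4 m[φ0→S] = [2916, 4536]
r4 m[φ1→R] = [64, 56]
r4 m[φ1→A] = [3528, 4536]
r4 m[φ2→R] = [96, 120]
r4 m[φ2→D] = [2520, 4536]
r4 m[φ3→J] = [120, 20]
r4 m[φ3→D] = [6, 5]
r4 m[φ4→A] = [8, 2]
r4 m[φ5→D] = [4, 1]
r4 m[φ6→R] = [6, 7]
r4 m[R→φ0] = [36864, 47040]
r4 m[R→φ1] = [5184, 6720]
r4 m[R→φ2] = [3456, 3136]
r4 m[R→φ6] = [55296, 53760]
r4 m[A→φ1] = [8, 2]
r4 m[A→φ4] = [3528, 4536]
r4 m[S→φ0] = [1, 1]
r4 m[J→φ3] = [1, 1]
r4 m[D→φ2] = [24, 5]
r4 m[D→φ3] = [10080, 4536]
r4 m[D→φ5] = [15120, 22680]
r5 m[φ0→R] = [9, 8]
r5 m[φ0→S] = [331776, 376320]
r5 m[φ1→R] = [64, 56]
r5 m[φ1→A] = [47040, 60480]
r5 m[φ2→R] = [96, 120]
r5 m[φ2→D] = [15680, 28224]
r5 m[φ3→J] = [60480, 10080]
r5 m[φ3→D] = [6, 5]
r5 m[φ4→A] = [8, 2]
r5 m[φ5→D] = [4, 1]
r5 m[φ6→R] = [6, 7]
r5 m[R→φ0] = [36864, 47040]
r5 m[R→φ1] = [5184, 6720]
r5 m[R→φ2] = [3456, 3136]
r5 m[R→φ6] = [55296, 53760]
r5 m[A→φ1] = [8, 2]
r5 m[A→φ4] = [3528, 4536]
r5 m[S→φ0] = [1, 1]
r5 m[J→φ3] = [1, 1]
r5 m[D→φ2] = [24, 5]
r5 m[D→φ3] = [10080, 4536]
r5 m[D→φ5] = [15120, 22680]
r6 m[φ0→R] = [9, 8]
r6 m[φ0→S] = [331776, 376320]
r6 m[φ1→R] = [64, 56]
r6 m[φ1→A] = [47040, 60480]
r6 m[φ2→R] = [96, 120]
r6 m[φ2→D] = [15680, 28224]
r6 m[φ3→J] = [60480, 10080]
r6 m[φ3→D] = [6, 5]
r6 m[φ4→A] = [8, 2]
r6 m[φ5→D] = [4, 1]
r6 m[φ6→R] = [6, 7]
r6 m[R→φ0] = [36864, 47040]
r6 m[R→φ1] = [5184, 6720]
r6 m[R→φ2] = [3456, 3136]
r6 m[R→φ6] = [55296, 53760]
r6 m[A→φ1] = [8, 2]
r6 m[A→φ4] = [47040, 60480]
r6 m[S→φ0] = [1, 1]
r6 m[J→φ3] = [1, 1]
r6 m[D→φ2] = [24, 5]
r6 m[D→φ3] = [62720, 28224]
r6 m[D→φ5] = [94080, 141120]
r7 m[φ0→R] = [9, 8]
r7 m[φ0→S] = [331776, 376320]
r7 m[φ1→R] = [64, 56]
r7 m[φ1→A] = [47040, 60480]
r7 m[φ2→R] = [96, 120]
r7 m[φ2→D] = [15680, 28224]
r7 m[φ3→J] = [376320, 62720]
r7 m[φ3→D] = [6, 5]
r7 m[φ4→A] = [8, 2]
r7 m[φ5→D] = [4, 1]
r7 m[φ6→R] = [6, 7]
r7 m[R→φ0] = [36864, 47040]
r7 m[R→φ1] = [5184, 6720]
r7 m[R→φ2] = [3456, 3136]
r7 m[R→φ6] = [55296, 53760]
r7 m[A→φ1] = [8, 2]
r7 m[A→φ4] = [47040, 60480]
r7 m[S→φ0] = [1, 1]
r7 m[J→φ3] = [1, 1]
r7 m[D→φ2] = [24, 5]
r7 m[D→φ3] = [62720, 28224]
r7 m[D→φ5] = [94080, 141120]
r8 m[φ0→R] = [9, 8]
r8 m[φ0→S] = [331776, 376320]
r8 m[φ1→R] = [64, 56]
r8 m[φ1→A] = [47040, 60480]
r8 m[φ2→R] = [96, 120]
r8 m[φ2→D] = [15680, 28224]
r8 m[φ3→J] = [376320, 62720]
r8 m[φ3→D] = [6, 5]
r8 m[φ4→A] = [8, 2]
r8 m[φ5→D] = [4, 1]
r8 m[φ6→R] = [6, 7]
r8 m[R→φ0] = [36864, 47040]
r8 m[R→φ1] = [5184, 6720]
r8 m[R→φ2] = [3456, 3136]
r8 m[R→φ6] = [55296, 53760]
r8 m[A→φ1] = [8, 2]
r8 m[A→φ4] = [47040, 60480]
r8 m[S→φ0] = [1, 1]
r8 m[J→φ3] = [1, 1]
r8 m[D→φ2] = [24, 5]
r8 m[D→φ3] = [62720, 28224]
r8 m[D→φ5] = [94080, 141120]
fixed point reached at round 8
traceback from R: (R=1, A=0, S=1, J=0, D=0), score=376320

assignment: (R=1, A=0, S=1, J=0, D=0); score = 376320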